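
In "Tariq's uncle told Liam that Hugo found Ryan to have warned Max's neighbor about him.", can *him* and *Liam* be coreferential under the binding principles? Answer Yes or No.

*Liam* is an R-expression; Principle C requires it to be free (not bound by any c-commanding expression).
— him: second object of the clause headed by 'warned'; the pronoun does not c-command the R-expression — coreference allowed.

Yes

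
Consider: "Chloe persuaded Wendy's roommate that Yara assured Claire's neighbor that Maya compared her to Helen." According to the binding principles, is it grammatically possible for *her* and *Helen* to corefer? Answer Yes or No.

No

*her* is a pronoun; Principle B requires it to be free in its binding domain — the clause headed by 'compared'.
— Helen: second object of the clause headed by 'compared'; is c-commanded by the pronoun; coreference would bind this R-expression — blocked (Principle C).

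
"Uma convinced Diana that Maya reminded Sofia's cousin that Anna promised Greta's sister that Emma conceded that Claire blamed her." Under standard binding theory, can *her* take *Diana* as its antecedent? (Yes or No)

*her* is a pronoun; Principle B requires it to be free in its binding domain — the clause headed by 'blamed'.
— Diana: object of the matrix clause; c-commands the pronoun but lies outside its binding domain — allowed.

Yes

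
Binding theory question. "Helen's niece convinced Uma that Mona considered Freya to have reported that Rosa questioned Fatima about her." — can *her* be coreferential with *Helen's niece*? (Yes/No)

Yes

*her* is a pronoun; Principle B requires it to be free in its binding domain — the clause headed by 'questioned'.
— Helen's niece: subject of the matrix clause; c-commands the pronoun but lies outside its binding domain — allowed.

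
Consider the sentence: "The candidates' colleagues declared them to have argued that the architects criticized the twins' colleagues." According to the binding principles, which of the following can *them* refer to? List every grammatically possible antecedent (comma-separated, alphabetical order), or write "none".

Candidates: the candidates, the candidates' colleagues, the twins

the candidates

*them* is a pronoun; Principle B requires it to be free in its binding domain — the matrix clause.
— the candidates: possessor inside the subject DP of the matrix clause; does not c-command the pronoun — Principle B does not apply; allowed.
— the candidates' colleagues: subject of the matrix clause; c-commands the pronoun within its binding domain — blocked (Principle B).
— the twins: possessor inside the object DP of the clause headed by 'criticized'; is c-commanded by the pronoun; coreference would bind this R-expression — blocked (Principle C).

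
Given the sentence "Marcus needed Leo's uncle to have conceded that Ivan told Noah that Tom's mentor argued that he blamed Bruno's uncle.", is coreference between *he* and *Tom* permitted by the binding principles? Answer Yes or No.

*he* is a pronoun; Principle B requires it to be free in its binding domain — the clause headed by 'blamed'.
— Tom: possessor inside the subject DP of the clause headed by 'argued'; does not c-command the pronoun — Principle B does not apply; allowed.

Yes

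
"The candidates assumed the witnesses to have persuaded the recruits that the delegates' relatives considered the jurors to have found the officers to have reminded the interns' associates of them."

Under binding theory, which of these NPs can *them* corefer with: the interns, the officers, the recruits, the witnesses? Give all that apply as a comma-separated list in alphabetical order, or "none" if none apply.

the interns, the recruits, the witnesses

*them* is a pronoun; Principle B requires it to be free in its binding domain — the clause headed by 'reminded'.
— the interns: possessor inside the object DP of the clause headed by 'reminded'; does not c-command the pronoun — Principle B does not apply; allowed.
— the officers: subject of the clause headed by 'reminded'; c-commands the pronoun within its binding domain — blocked (Principle B).
— the recruits: object of the clause headed by 'persuaded'; c-commands the pronoun but lies outside its binding domain — allowed.
— the witnesses: subject of the clause headed by 'persuaded'; c-commands the pronoun but lies outside its binding domain — allowed.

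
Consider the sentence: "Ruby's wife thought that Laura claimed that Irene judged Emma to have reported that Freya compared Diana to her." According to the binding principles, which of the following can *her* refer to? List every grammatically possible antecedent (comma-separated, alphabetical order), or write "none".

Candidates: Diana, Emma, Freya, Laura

*her* is a pronoun; Principle B requires it to be free in its binding domain — the clause headed by 'compared'.
— Diana: object of the clause headed by 'compared'; c-commands the pronoun within its binding domain — blocked (Principle B).
— Emma: subject of the clause headed by 'reported'; c-commands the pronoun but lies outside its binding domain — allowed.
— Freya: subject of the clause headed by 'compared'; c-commands the pronoun within its binding domain — blocked (Principle B).
— Laura: subject of the clause headed by 'claimed'; c-commands the pronoun but lies outside its binding domain — allowed.

Emma, Laura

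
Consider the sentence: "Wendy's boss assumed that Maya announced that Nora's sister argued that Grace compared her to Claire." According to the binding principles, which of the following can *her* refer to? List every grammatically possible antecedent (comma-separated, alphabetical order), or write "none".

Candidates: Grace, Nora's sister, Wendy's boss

Nora's sister, Wendy's boss

*her* is a pronoun; Principle B requires it to be free in its binding domain — the clause headed by 'compared'.
— Grace: subject of the clause headed by 'compared'; c-commands the pronoun within its binding domain — blocked (Principle B).
— Nora's sister: subject of the clause headed by 'argued'; c-commands the pronoun but lies outside its binding domain — allowed.
— Wendy's boss: subject of the matrix clause; c-commands the pronoun but lies outside its binding domain — allowed.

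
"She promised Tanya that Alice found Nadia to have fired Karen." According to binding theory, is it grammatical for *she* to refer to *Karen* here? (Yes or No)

*Karen* is an R-expression; Principle C requires it to be free (not bound by any c-commanding expression).
— she: subject of the matrix clause; the pronoun c-commands the R-expression — coreference blocked (Principle C).

No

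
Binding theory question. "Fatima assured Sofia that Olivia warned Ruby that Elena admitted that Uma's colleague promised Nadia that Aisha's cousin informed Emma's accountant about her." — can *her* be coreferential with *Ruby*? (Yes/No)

*her* is a pronoun; Principle B requires it to be free in its binding domain — the clause headed by 'informed'.
— Ruby: object of the clause headed by 'warned'; c-commands the pronoun but lies outside its binding domain — allowed.

Yes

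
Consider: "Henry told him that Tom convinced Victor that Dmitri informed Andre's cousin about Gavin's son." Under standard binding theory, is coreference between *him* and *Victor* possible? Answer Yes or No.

*Victor* is an R-expression; Principle C requires it to be free (not bound by any c-commanding expression).
— him: object of the matrix clause; the pronoun c-commands the R-expression — coreference blocked (Principle C).

No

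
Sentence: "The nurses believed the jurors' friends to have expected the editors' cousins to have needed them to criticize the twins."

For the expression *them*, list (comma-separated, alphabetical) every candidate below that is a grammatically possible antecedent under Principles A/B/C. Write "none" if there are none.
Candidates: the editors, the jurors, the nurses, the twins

*them* is a pronoun; Principle B requires it to be free in its binding domain — the clause headed by 'needed'.
— the editors: possessor inside the subject DP of the clause headed by 'needed'; does not c-command the pronoun — Principle B does not apply; allowed.
— the jurors: possessor inside the subject DP of the clause headed by 'expected'; does not c-command the pronoun — Principle B does not apply; allowed.
— the nurses: subject of the matrix clause; c-commands the pronoun but lies outside its binding domain — allowed.
— the twins: object of the clause headed by 'criticize'; is c-commanded by the pronoun; coreference would bind this R-expression — blocked (Principle C).

the editors, the jurors, the nurses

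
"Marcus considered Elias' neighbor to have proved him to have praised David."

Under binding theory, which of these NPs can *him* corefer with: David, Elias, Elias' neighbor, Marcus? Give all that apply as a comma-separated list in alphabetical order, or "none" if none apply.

Elias, Marcus

*him* is a pronoun; Principle B requires it to be free in its binding domain — the clause headed by 'proved'.
— David: object of the clause headed by 'praised'; is c-commanded by the pronoun; coreference would bind this R-expression — blocked (Principle C).
— Elias: possessor inside the subject DP of the clause headed by 'proved'; does not c-command the pronoun — Principle B does not apply; allowed.
— Elias' neighbor: subject of the clause headed by 'proved'; c-commands the pronoun within its binding domain — blocked (Principle B).
— Marcus: subject of the matrix clause; c-commands the pronoun but lies outside its binding domain — allowed.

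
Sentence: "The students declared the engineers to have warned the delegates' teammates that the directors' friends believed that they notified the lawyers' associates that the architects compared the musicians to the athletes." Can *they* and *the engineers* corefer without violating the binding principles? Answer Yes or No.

Yes

*the engineers* is an R-expression; Principle C requires it to be free (not bound by any c-commanding expression).
— they: subject of the clause headed by 'notified'; the pronoun does not c-command the R-expression — coreference allowed.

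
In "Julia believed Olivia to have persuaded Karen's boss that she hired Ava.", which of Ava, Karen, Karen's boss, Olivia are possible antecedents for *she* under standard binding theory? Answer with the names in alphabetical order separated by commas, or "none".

*she* is a pronoun; Principle B requires it to be free in its binding domain — the clause headed by 'hired'.
— Ava: object of the clause headed by 'hired'; is c-commanded by the pronoun; coreference would bind this R-expression — blocked (Principle C).
— Karen: possessor inside the object DP of the clause headed by 'persuaded'; does not c-command the pronoun — Principle B does not apply; allowed.
— Karen's boss: object of the clause headed by 'persuaded'; c-commands the pronoun but lies outside its binding domain — allowed.
— Olivia: subject of the clause headed by 'persuaded'; c-commands the pronoun but lies outside its binding domain — allowed.

Karen, Karen's boss, Olivia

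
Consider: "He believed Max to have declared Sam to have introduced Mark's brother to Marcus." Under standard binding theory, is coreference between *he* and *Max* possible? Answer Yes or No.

No

*Max* is an R-expression; Principle C requires it to be free (not bound by any c-commanding expression).
— he: subject of the matrix clause; the pronoun c-commands the R-expression — coreference blocked (Principle C).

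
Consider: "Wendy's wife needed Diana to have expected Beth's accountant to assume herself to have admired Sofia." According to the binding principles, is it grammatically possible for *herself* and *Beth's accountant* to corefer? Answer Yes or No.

*herself* is a reflexive; Principle A requires it to be bound within its binding domain — the clause headed by 'assume'.
— Beth's accountant: subject of the clause headed by 'assume'; c-commands the reflexive within its binding domain — allowed (Principle A).

Yes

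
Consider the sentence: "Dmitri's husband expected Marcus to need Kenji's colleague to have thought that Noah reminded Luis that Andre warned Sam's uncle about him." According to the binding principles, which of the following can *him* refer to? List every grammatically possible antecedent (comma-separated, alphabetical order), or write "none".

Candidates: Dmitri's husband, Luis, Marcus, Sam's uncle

Dmitri's husband, Luis, Marcus

*him* is a pronoun; Principle B requires it to be free in its binding domain — the clause headed by 'warned'.
— Dmitri's husband: subject of the matrix clause; c-commands the pronoun but lies outside its binding domain — allowed.
— Luis: object of the clause headed by 'reminded'; c-commands the pronoun but lies outside its binding domain — allowed.
— Marcus: subject of the clause headed by 'need'; c-commands the pronoun but lies outside its binding domain — allowed.
— Sam's uncle: object of the clause headed by 'warned'; c-commands the pronoun within its binding domain — blocked (Principle B).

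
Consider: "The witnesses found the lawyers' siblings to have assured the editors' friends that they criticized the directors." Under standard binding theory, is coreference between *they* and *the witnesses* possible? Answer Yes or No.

Yes

*the witnesses* is an R-expression; Principle C requires it to be free (not bound by any c-commanding expression).
— they: subject of the clause headed by 'criticized'; the pronoun does not c-command the R-expression — coreference allowed.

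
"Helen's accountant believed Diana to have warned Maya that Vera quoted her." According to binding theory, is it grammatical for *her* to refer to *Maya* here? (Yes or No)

*Maya* is an R-expression; Principle C requires it to be free (not bound by any c-commanding expression).
— her: object of the clause headed by 'quoted'; the pronoun does not c-command the R-expression — coreference allowed.

Yes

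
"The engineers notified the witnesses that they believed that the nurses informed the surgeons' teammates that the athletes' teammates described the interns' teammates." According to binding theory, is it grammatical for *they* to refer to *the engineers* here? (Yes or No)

*the engineers* is an R-expression; Principle C requires it to be free (not bound by any c-commanding expression).
— they: subject of the clause headed by 'believed'; the pronoun does not c-command the R-expression — coreference allowed.

Yes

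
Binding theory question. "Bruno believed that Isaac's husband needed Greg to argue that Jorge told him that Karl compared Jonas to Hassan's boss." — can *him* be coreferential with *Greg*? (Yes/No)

Yes

*him* is a pronoun; Principle B requires it to be free in its binding domain — the clause headed by 'told'.
— Greg: subject of the clause headed by 'argue'; c-commands the pronoun but lies outside its binding domain — allowed.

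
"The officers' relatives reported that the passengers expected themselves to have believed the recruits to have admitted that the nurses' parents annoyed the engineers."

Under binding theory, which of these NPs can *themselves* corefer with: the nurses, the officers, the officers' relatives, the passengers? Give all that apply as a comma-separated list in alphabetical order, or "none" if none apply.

the passengers

*themselves* is a reflexive; Principle A requires it to be bound within its binding domain — the clause headed by 'expected'.
— the nurses: possessor inside the subject DP of the clause headed by 'annoyed'; does not c-command the reflexive — cannot bind it (Principle A).
— the officers: possessor inside the subject DP of the matrix clause; does not c-command the reflexive — cannot bind it (Principle A).
— the officers' relatives: subject of the matrix clause; c-commands the reflexive but lies outside its binding domain — cannot bind it (Principle A).
— the passengers: subject of the clause headed by 'expected'; c-commands the reflexive within its binding domain — allowed (Principle A).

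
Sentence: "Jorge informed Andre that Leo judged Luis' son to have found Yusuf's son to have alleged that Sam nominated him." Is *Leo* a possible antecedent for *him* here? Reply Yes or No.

Yes

*him* is a pronoun; Principle B requires it to be free in its binding domain — the clause headed by 'nominated'.
— Leo: subject of the clause headed by 'judged'; c-commands the pronoun but lies outside its binding domain — allowed.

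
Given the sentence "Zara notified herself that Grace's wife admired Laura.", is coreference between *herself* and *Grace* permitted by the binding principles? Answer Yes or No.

*herself* is a reflexive; Principle A requires it to be bound within its binding domain — the matrix clause.
— Grace: possessor inside the subject DP of the clause headed by 'admired'; does not c-command the reflexive — cannot bind it (Principle A).

No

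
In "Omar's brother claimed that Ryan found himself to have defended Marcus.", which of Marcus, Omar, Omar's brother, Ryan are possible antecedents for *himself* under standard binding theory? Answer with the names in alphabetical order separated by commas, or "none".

*himself* is a reflexive; Principle A requires it to be bound within its binding domain — the clause headed by 'found'.
— Marcus: object of the clause headed by 'defended'; does not c-command the reflexive — cannot bind it (Principle A).
— Omar: possessor inside the subject DP of the matrix clause; does not c-command the reflexive — cannot bind it (Principle A).
— Omar's brother: subject of the matrix clause; c-commands the reflexive but lies outside its binding domain — cannot bind it (Principle A).
— Ryan: subject of the clause headed by 'found'; c-commands the reflexive within its binding domain — allowed (Principle A).

Ryan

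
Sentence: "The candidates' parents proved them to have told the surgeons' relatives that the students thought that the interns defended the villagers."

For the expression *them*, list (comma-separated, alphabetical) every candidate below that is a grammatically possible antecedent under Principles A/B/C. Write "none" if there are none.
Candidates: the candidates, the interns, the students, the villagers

the candidates

*them* is a pronoun; Principle B requires it to be free in its binding domain — the matrix clause.
— the candidates: possessor inside the subject DP of the matrix clause; does not c-command the pronoun — Principle B does not apply; allowed.
— the interns: subject of the clause headed by 'defended'; is c-commanded by the pronoun; coreference would bind this R-expression — blocked (Principle C).
— the students: subject of the clause headed by 'thought'; is c-commanded by the pronoun; coreference would bind this R-expression — blocked (Principle C).
— the villagers: object of the clause headed by 'defended'; is c-commanded by the pronoun; coreference would bind this R-expression — blocked (Principle C).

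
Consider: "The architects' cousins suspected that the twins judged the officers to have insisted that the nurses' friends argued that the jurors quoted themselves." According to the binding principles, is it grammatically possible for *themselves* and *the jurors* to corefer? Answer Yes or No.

Yes

*themselves* is a reflexive; Principle A requires it to be bound within its binding domain — the clause headed by 'quoted'.
— the jurors: subject of the clause headed by 'quoted'; c-commands the reflexive within its binding domain — allowed (Principle A).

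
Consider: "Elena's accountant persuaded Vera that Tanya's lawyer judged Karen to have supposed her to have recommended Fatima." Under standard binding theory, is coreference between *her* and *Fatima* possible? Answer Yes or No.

No

*Fatima* is an R-expression; Principle C requires it to be free (not bound by any c-commanding expression).
— her: subject of the clause headed by 'recommended'; the pronoun c-commands the R-expression — coreference blocked (Principle C).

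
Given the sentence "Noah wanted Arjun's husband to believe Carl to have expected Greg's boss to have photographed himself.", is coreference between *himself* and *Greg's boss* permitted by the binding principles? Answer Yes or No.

*himself* is a reflexive; Principle A requires it to be bound within its binding domain — the clause headed by 'photographed'.
— Greg's boss: subject of the clause headed by 'photographed'; c-commands the reflexive within its binding domain — allowed (Principle A).

Yes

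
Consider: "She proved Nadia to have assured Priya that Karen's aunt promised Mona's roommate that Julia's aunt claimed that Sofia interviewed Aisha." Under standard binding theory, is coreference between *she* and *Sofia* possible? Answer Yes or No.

No

*Sofia* is an R-expression; Principle C requires it to be free (not bound by any c-commanding expression).
— she: subject of the matrix clause; the pronoun c-commands the R-expression — coreference blocked (Principle C).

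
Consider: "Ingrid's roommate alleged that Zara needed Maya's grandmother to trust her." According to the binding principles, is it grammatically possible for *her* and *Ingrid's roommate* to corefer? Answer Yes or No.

*her* is a pronoun; Principle B requires it to be free in its binding domain — the clause headed by 'trust'.
— Ingrid's roommate: subject of the matrix clause; c-commands the pronoun but lies outside its binding domain — allowed.

Yes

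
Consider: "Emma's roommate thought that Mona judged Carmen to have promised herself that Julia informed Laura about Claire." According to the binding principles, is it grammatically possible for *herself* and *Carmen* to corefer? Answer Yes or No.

*herself* is a reflexive; Principle A requires it to be bound within its binding domain — the clause headed by 'promised'.
— Carmen: subject of the clause headed by 'promised'; c-commands the reflexive within its binding domain — allowed (Principle A).

Yes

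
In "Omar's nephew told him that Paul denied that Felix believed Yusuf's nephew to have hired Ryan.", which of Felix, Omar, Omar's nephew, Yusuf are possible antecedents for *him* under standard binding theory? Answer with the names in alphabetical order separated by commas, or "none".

*him* is a pronoun; Principle B requires it to be free in its binding domain — the matrix clause.
— Felix: subject of the clause headed by 'believed'; is c-commanded by the pronoun; coreference would bind this R-expression — blocked (Principle C).
— Omar: possessor inside the subject DP of the matrix clause; does not c-command the pronoun — Principle B does not apply; allowed.
— Omar's nephew: subject of the matrix clause; c-commands the pronoun within its binding domain — blocked (Principle B).
— Yusuf: possessor inside the subject DP of the clause headed by 'hired'; is c-commanded by the pronoun; coreference would bind this R-expression — blocked (Principle C).

Omar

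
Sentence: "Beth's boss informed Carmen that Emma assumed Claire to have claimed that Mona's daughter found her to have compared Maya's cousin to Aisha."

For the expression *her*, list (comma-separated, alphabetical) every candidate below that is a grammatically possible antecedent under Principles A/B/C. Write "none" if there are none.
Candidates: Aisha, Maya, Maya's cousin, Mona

Mona

*her* is a pronoun; Principle B requires it to be free in its binding domain — the clause headed by 'found'.
— Aisha: second object of the clause headed by 'compared'; is c-commanded by the pronoun; coreference would bind this R-expression — blocked (Principle C).
— Maya: possessor inside the object DP of the clause headed by 'compared'; is c-commanded by the pronoun; coreference would bind this R-expression — blocked (Principle C).
— Maya's cousin: object of the clause headed by 'compared'; is c-commanded by the pronoun; coreference would bind this R-expression — blocked (Principle C).
— Mona: possessor inside the subject DP of the clause headed by 'found'; does not c-command the pronoun — Principle B does not apply; allowed.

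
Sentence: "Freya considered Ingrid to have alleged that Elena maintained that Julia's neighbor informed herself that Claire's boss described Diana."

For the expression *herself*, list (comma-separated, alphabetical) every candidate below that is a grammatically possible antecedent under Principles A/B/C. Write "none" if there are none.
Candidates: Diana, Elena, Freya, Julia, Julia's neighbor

*herself* is a reflexive; Principle A requires it to be bound within its binding domain — the clause headed by 'informed'.
— Diana: object of the clause headed by 'described'; does not c-command the reflexive — cannot bind it (Principle A).
— Elena: subject of the clause headed by 'maintained'; c-commands the reflexive but lies outside its binding domain — cannot bind it (Principle A).
— Freya: subject of the matrix clause; c-commands the reflexive but lies outside its binding domain — cannot bind it (Principle A).
— Julia: possessor inside the subject DP of the clause headed by 'informed'; does not c-command the reflexive — cannot bind it (Principle A).
— Julia's neighbor: subject of the clause headed by 'informed'; c-commands the reflexive within its binding domain — allowed (Principle A).

Julia's neighbor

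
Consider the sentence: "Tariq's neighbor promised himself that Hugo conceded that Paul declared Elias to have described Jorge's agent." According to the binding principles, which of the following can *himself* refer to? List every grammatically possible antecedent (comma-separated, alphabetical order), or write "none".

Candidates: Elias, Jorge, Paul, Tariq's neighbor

Tariq's neighbor

*himself* is a reflexive; Principle A requires it to be bound within its binding domain — the matrix clause.
— Elias: subject of the clause headed by 'described'; does not c-command the reflexive — cannot bind it (Principle A).
— Jorge: possessor inside the object DP of the clause headed by 'described'; does not c-command the reflexive — cannot bind it (Principle A).
— Paul: subject of the clause headed by 'declared'; does not c-command the reflexive — cannot bind it (Principle A).
— Tariq's neighbor: subject of the matrix clause; c-commands the reflexive within its binding domain — allowed (Principle A).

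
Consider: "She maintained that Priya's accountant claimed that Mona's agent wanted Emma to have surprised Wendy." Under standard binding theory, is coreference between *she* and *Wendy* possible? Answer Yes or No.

*Wendy* is an R-expression; Principle C requires it to be free (not bound by any c-commanding expression).
— she: subject of the matrix clause; the pronoun c-commands the R-expression — coreference blocked (Principle C).

No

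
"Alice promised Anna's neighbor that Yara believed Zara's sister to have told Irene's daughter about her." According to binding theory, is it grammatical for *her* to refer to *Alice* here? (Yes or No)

*Alice* is an R-expression; Principle C requires it to be free (not bound by any c-commanding expression).
— her: second object of the clause headed by 'told'; the pronoun does not c-command the R-expression — coreference allowed.

Yes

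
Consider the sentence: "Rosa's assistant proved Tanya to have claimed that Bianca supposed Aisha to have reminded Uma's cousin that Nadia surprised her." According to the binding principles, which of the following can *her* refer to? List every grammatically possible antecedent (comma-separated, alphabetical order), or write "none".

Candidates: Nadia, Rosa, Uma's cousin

*her* is a pronoun; Principle B requires it to be free in its binding domain — the clause headed by 'surprised'.
— Nadia: subject of the clause headed by 'surprised'; c-commands the pronoun within its binding domain — blocked (Principle B).
— Rosa: possessor inside the subject DP of the matrix clause; does not c-command the pronoun — Principle B does not apply; allowed.
— Uma's cousin: object of the clause headed by 'reminded'; c-commands the pronoun but lies outside its binding domain — allowed.

Rosa, Uma's cousin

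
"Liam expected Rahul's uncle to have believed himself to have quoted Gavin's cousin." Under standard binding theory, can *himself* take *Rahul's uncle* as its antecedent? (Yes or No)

Yes

*himself* is a reflexive; Principle A requires it to be bound within its binding domain — the clause headed by 'believed'.
— Rahul's uncle: subject of the clause headed by 'believed'; c-commands the reflexive within its binding domain — allowed (Principle A).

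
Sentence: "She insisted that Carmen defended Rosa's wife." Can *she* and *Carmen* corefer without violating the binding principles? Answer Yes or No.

*Carmen* is an R-expression; Principle C requires it to be free (not bound by any c-commanding expression).
— she: subject of the matrix clause; the pronoun c-commands the R-expression — coreference blocked (Principle C).

No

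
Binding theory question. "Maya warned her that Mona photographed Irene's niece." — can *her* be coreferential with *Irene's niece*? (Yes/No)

*her* is a pronoun; Principle B requires it to be free in its binding domain — the matrix clause.
— Irene's niece: object of the clause headed by 'photographed'; is c-commanded by the pronoun; coreference would bind this R-expression — blocked (Principle C).

No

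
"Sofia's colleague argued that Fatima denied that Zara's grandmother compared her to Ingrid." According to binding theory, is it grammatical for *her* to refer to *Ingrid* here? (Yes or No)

No

*Ingrid* is an R-expression; Principle C requires it to be free (not bound by any c-commanding expression).
— her: object of the clause headed by 'compared'; the pronoun c-commands the R-expression — coreference blocked (Principle C).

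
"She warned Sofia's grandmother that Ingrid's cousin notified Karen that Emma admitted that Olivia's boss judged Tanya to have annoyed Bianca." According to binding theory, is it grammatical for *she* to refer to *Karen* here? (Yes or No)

No

*Karen* is an R-expression; Principle C requires it to be free (not bound by any c-commanding expression).
— she: subject of the matrix clause; the pronoun c-commands the R-expression — coreference blocked (Principle C).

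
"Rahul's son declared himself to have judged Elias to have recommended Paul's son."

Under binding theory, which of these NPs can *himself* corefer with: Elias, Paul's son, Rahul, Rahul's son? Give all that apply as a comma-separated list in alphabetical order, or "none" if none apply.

Rahul's son

*himself* is a reflexive; Principle A requires it to be bound within its binding domain — the matrix clause.
— Elias: subject of the clause headed by 'recommended'; does not c-command the reflexive — cannot bind it (Principle A).
— Paul's son: object of the clause headed by 'recommended'; does not c-command the reflexive — cannot bind it (Principle A).
— Rahul: possessor inside the subject DP of the matrix clause; does not c-command the reflexive — cannot bind it (Principle A).
— Rahul's son: subject of the matrix clause; c-commands the reflexive within its binding domain — allowed (Principle A).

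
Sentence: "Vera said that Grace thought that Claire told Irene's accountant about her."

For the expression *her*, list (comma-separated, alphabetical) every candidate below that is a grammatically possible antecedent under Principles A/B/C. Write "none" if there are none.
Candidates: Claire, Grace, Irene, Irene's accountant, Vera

Grace, Irene, Vera

*her* is a pronoun; Principle B requires it to be free in its binding domain — the clause headed by 'told'.
— Claire: subject of the clause headed by 'told'; c-commands the pronoun within its binding domain — blocked (Principle B).
— Grace: subject of the clause headed by 'thought'; c-commands the pronoun but lies outside its binding domain — allowed.
— Irene: possessor inside the object DP of the clause headed by 'told'; does not c-command the pronoun — Principle B does not apply; allowed.
— Irene's accountant: object of the clause headed by 'told'; c-commands the pronoun within its binding domain — blocked (Principle B).
— Vera: subject of the matrix clause; c-commands the pronoun but lies outside its binding domain — allowed.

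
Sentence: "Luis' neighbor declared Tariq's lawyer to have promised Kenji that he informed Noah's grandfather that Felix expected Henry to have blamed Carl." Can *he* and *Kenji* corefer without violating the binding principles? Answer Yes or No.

*Kenji* is an R-expression; Principle C requires it to be free (not bound by any c-commanding expression).
— he: subject of the clause headed by 'informed'; the pronoun does not c-command the R-expression — coreference allowed.

Yes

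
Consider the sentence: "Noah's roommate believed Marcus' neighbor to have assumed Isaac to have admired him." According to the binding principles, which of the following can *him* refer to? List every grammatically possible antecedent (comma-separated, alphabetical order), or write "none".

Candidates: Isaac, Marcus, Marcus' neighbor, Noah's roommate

*him* is a pronoun; Principle B requires it to be free in its binding domain — the clause headed by 'admired'.
— Isaac: subject of the clause headed by 'admired'; c-commands the pronoun within its binding domain — blocked (Principle B).
— Marcus: possessor inside the subject DP of the clause headed by 'assumed'; does not c-command the pronoun — Principle B does not apply; allowed.
— Marcus' neighbor: subject of the clause headed by 'assumed'; c-commands the pronoun but lies outside its binding domain — allowed.
— Noah's roommate: subject of the matrix clause; c-commands the pronoun but lies outside its binding domain — allowed.

Marcus, Marcus' neighbor, Noah's roommate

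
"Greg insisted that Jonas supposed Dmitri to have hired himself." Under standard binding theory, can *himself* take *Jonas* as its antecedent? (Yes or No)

No

*himself* is a reflexive; Principle A requires it to be bound within its binding domain — the clause headed by 'hired'.
— Jonas: subject of the clause headed by 'supposed'; c-commands the reflexive but lies outside its binding domain — cannot bind it (Principle A).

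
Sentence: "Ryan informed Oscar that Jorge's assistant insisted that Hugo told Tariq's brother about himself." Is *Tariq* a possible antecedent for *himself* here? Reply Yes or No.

No

*himself* is a reflexive; Principle A requires it to be bound within its binding domain — the clause headed by 'told'.
— Tariq: possessor inside the object DP of the clause headed by 'told'; does not c-command the reflexive — cannot bind it (Principle A).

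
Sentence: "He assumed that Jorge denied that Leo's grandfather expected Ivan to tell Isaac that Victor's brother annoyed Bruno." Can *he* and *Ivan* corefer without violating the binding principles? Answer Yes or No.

*Ivan* is an R-expression; Principle C requires it to be free (not bound by any c-commanding expression).
— he: subject of the matrix clause; the pronoun c-commands the R-expression — coreference blocked (Principle C).

No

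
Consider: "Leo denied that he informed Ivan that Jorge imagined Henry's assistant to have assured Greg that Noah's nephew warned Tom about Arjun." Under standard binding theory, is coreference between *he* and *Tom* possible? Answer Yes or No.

*Tom* is an R-expression; Principle C requires it to be free (not bound by any c-commanding expression).
— he: subject of the clause headed by 'informed'; the pronoun c-commands the R-expression — coreference blocked (Principle C).

No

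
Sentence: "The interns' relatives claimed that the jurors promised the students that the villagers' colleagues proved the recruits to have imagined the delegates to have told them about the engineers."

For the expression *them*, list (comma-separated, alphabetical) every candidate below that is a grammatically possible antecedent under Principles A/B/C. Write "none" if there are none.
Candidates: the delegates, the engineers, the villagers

the villagers

*them* is a pronoun; Principle B requires it to be free in its binding domain — the clause headed by 'told'.
— the delegates: subject of the clause headed by 'told'; c-commands the pronoun within its binding domain — blocked (Principle B).
— the engineers: second object of the clause headed by 'told'; is c-commanded by the pronoun; coreference would bind this R-expression — blocked (Principle C).
— the villagers: possessor inside the subject DP of the clause headed by 'proved'; does not c-command the pronoun — Principle B does not apply; allowed.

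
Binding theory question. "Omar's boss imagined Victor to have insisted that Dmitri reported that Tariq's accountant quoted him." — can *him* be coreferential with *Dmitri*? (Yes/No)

Yes

*him* is a pronoun; Principle B requires it to be free in its binding domain — the clause headed by 'quoted'.
— Dmitri: subject of the clause headed by 'reported'; c-commands the pronoun but lies outside its binding domain — allowed.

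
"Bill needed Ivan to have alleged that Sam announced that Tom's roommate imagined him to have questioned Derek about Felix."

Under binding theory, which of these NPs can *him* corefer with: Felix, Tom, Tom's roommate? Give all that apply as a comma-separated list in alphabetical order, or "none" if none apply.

Tom

*him* is a pronoun; Principle B requires it to be free in its binding domain — the clause headed by 'imagined'.
— Felix: second object of the clause headed by 'questioned'; is c-commanded by the pronoun; coreference would bind this R-expression — blocked (Principle C).
— Tom: possessor inside the subject DP of the clause headed by 'imagined'; does not c-command the pronoun — Principle B does not apply; allowed.
— Tom's roommate: subject of the clause headed by 'imagined'; c-commands the pronoun within its binding domain — blocked (Principle B).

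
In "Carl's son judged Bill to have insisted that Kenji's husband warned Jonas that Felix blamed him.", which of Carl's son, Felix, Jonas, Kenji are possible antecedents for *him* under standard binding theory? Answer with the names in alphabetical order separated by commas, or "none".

Carl's son, Jonas, Kenji

*him* is a pronoun; Principle B requires it to be free in its binding domain — the clause headed by 'blamed'.
— Carl's son: subject of the matrix clause; c-commands the pronoun but lies outside its binding domain — allowed.
— Felix: subject of the clause headed by 'blamed'; c-commands the pronoun within its binding domain — blocked (Principle B).
— Jonas: object of the clause headed by 'warned'; c-commands the pronoun but lies outside its binding domain — allowed.
— Kenji: possessor inside the subject DP of the clause headed by 'warned'; does not c-command the pronoun — Principle B does not apply; allowed.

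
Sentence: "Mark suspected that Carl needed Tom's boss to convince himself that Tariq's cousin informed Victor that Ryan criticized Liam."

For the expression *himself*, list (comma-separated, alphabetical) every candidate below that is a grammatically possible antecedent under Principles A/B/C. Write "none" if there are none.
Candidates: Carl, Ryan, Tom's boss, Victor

*himself* is a reflexive; Principle A requires it to be bound within its binding domain — the clause headed by 'convince'.
— Carl: subject of the clause headed by 'needed'; c-commands the reflexive but lies outside its binding domain — cannot bind it (Principle A).
— Ryan: subject of the clause headed by 'criticized'; does not c-command the reflexive — cannot bind it (Principle A).
— Tom's boss: subject of the clause headed by 'convince'; c-commands the reflexive within its binding domain — allowed (Principle A).
— Victor: object of the clause headed by 'informed'; does not c-command the reflexive — cannot bind it (Principle A).

Tom's boss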